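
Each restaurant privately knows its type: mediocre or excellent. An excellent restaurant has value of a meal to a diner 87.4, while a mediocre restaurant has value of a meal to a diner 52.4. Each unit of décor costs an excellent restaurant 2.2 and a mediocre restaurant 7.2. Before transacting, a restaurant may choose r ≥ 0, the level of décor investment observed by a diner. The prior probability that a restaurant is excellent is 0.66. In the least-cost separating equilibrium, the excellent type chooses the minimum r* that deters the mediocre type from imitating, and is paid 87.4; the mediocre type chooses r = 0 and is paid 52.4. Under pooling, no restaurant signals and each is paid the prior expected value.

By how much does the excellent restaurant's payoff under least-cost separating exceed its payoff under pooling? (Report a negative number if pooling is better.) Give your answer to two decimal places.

1.21

Least-cost separating signal: r* solves 52.4 = 87.4 − 7.2·r*, so r* = (87.4 − 52.4)/7.2 ≈ 4.8611.
Excellent type's separating payoff: 87.4 − 2.2 × r* = 87.4 − 2.2 × (87.4 − 52.4)/7.2 = 87.4 − 77/7.2 ≈ 76.7056.
Pooling payoff: 0.66 × 87.4 + 0.34 × 52.4 = 75.5.
Difference: 76.7056 − 75.5 = 1.2056, i.e. 1.21 to two decimal places.
The excellent type prefers to separate.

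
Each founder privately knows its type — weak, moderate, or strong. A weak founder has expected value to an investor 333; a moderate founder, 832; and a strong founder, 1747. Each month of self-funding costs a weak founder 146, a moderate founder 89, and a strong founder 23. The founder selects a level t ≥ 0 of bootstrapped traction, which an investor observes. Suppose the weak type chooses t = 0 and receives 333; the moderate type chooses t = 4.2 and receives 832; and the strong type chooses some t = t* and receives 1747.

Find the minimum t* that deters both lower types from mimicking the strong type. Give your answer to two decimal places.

Moderate type (on-path payoff 832 − 89×4.2 = 458.2) won't mimic when 458.2 ≥ 1747 − 89·t*, i.e. t* ≥ 14.48.
Weak type (on-path payoff 333) won't mimic when 333 ≥ 1747 − 146·t*, i.e. t* ≥ 9.68.
Both must hold, so t* = max(9.68, 14.48) = 14.48. The moderate type's constraint binds.

14.48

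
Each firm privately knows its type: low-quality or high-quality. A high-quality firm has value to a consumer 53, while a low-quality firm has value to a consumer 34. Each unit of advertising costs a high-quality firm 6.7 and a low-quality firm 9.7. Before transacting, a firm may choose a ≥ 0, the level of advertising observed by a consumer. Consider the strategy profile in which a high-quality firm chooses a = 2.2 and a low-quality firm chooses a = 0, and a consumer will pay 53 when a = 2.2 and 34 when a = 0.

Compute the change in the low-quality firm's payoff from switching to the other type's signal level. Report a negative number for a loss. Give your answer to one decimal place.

-2.3

Playing a = 0 the low-quality firm receives 34.
Deviating to a = 2.2 brings payment 53 at cost 9.7 × 2.2 = 21.34, netting 31.66.
Gain from deviating: 31.66 − 34 = -2.34, i.e. -2.3 to one decimal place.
The gain is negative, so the low-quality type's incentive-compatibility constraint is satisfied.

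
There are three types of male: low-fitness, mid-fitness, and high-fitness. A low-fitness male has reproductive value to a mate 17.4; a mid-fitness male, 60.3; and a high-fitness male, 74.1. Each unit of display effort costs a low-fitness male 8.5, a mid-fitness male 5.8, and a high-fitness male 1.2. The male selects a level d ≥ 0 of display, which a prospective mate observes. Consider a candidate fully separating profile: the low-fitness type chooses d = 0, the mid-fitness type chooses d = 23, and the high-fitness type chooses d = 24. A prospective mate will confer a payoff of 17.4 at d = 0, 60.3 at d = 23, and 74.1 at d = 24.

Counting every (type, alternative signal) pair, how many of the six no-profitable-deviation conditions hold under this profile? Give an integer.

Low-fitness (own payoff 17.4): to d=23 gives 60.3 − 8.5×23 = -135.2 → no gain ✓; to d=24 gives 74.1 − 8.5×24 = -129.9 → no gain ✓.
High-fitness (own payoff 74.1 − 1.2×24 = 45.3): to d=0 gives 17.4 → no gain ✓; to d=23 gives 60.3 − 1.2×23 = 32.7 → no gain ✓.
Mid-fitness (own payoff 60.3 − 5.8×23 = -73.1): to d=0 gives 17.4 → profitable ✗; to d=24 gives 74.1 − 5.8×24 = -65.1 → profitable ✗.
4 of the 6 constraints hold; not an equilibrium.

4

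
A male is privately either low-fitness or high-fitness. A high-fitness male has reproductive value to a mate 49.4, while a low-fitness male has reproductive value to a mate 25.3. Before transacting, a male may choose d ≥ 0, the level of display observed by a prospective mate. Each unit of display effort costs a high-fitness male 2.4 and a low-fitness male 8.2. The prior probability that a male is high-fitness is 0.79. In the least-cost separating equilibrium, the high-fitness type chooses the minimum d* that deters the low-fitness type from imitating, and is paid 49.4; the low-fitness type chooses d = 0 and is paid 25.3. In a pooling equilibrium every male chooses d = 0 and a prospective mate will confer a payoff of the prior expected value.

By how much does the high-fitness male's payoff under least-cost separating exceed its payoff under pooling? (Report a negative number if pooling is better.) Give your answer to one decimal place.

-2.0

Least-cost separating signal: d* solves 25.3 = 49.4 − 8.2·d*, so d* = (49.4 − 25.3)/8.2 ≈ 2.9390.
High-fitness type's separating payoff: 49.4 − 2.4 × d* = 49.4 − 2.4 × (49.4 − 25.3)/8.2 = 49.4 − 57.84/8.2 ≈ 42.346.
Pooling payoff: 0.79 × 49.4 + 0.21 × 25.3 = 44.339.
Difference: 42.346 − 44.339 = -1.993, i.e. -2.0 to one decimal place.
The high-fitness type would prefer the pooling outcome.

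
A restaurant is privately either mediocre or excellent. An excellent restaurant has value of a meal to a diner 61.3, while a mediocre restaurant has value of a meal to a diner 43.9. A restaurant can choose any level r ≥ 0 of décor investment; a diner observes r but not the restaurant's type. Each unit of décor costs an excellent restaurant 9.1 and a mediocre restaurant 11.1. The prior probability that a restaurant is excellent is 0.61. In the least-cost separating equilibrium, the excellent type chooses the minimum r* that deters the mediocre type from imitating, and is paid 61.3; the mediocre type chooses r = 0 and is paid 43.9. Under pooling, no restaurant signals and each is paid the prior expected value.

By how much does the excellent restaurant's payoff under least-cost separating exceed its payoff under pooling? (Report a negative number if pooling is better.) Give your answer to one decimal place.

-7.5

Least-cost separating signal: r* solves 43.9 = 61.3 − 11.1·r*, so r* = (61.3 − 43.9)/11.1 ≈ 1.5676.
Excellent type's separating payoff: 61.3 − 9.1 × r* = 61.3 − 9.1 × (61.3 − 43.9)/11.1 = 61.3 − 158.34/11.1 ≈ 47.035.
Pooling payoff: 0.61 × 61.3 + 0.39 × 43.9 = 54.514.
Difference: 47.035 − 54.514 = -7.479, i.e. -7.5 to one decimal place.
The excellent type would prefer the pooling outcome.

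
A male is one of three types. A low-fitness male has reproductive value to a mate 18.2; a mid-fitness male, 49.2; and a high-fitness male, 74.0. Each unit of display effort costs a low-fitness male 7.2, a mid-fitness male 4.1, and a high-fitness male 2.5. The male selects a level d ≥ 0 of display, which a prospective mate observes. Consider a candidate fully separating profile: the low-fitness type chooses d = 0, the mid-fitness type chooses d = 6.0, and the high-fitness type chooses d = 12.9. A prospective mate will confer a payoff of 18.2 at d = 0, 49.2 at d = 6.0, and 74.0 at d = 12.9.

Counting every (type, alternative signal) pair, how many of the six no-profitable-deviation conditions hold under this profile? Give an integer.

High-fitness (own payoff 74.0 − 2.5×12.9 = 41.75): to d=0 gives 18.2 → no gain ✓; to d=6.0 gives 49.2 − 2.5×6.0 = 34.2 → no gain ✓.
Mid-fitness (own payoff 49.2 − 4.1×6.0 = 24.6): to d=0 gives 18.2 → no gain ✓; to d=12.9 gives 74.0 − 4.1×12.9 = 21.11 → no gain ✓.
Low-fitness (own payoff 18.2): to d=6.0 gives 49.2 − 7.2×6.0 = 6 → no gain ✓; to d=12.9 gives 74.0 − 7.2×12.9 = -18.88 → no gain ✓.
6 of the 6 constraints hold; this profile is a separating equilibrium.

6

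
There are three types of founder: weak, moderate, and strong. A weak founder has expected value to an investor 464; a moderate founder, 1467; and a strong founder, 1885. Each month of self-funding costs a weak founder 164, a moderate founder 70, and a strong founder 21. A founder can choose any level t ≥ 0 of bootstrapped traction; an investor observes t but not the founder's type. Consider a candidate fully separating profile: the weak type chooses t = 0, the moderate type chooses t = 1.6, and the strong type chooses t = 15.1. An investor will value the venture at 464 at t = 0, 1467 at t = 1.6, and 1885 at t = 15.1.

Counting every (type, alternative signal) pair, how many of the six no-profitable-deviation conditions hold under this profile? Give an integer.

5

Moderate (own payoff 1467 − 70×1.6 = 1355): to t=0 gives 464 → no gain ✓; to t=15.1 gives 1885 − 70×15.1 = 828 → no gain ✓.
Weak (own payoff 464): to t=1.6 gives 1467 − 164×1.6 = 1204.6 → profitable ✗; to t=15.1 gives 1885 − 164×15.1 = -591.4 → no gain ✓.
Strong (own payoff 1885 − 21×15.1 = 1567.9): to t=0 gives 464 → no gain ✓; to t=1.6 gives 1467 − 21×1.6 = 1433.4 → no gain ✓.
5 of the 6 constraints hold; not an equilibrium.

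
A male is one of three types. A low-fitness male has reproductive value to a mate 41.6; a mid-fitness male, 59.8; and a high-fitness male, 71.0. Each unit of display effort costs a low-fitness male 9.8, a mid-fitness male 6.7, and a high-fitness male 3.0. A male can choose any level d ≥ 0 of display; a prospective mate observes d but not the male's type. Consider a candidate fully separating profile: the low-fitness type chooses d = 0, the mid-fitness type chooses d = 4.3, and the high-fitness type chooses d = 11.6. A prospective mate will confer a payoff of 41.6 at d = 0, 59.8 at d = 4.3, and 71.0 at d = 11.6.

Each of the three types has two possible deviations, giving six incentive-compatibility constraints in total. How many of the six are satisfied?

Mid-fitness (own payoff 59.8 − 6.7×4.3 = 30.99): to d=0 gives 41.6 → profitable ✗; to d=11.6 gives 71.0 − 6.7×11.6 = -6.72 → no gain ✓.
High-fitness (own payoff 71.0 − 3.0×11.6 = 36.2): to d=0 gives 41.6 → profitable ✗; to d=4.3 gives 59.8 − 3.0×4.3 = 46.9 → profitable ✗.
Low-fitness (own payoff 41.6): to d=4.3 gives 59.8 − 9.8×4.3 = 17.66 → no gain ✓; to d=11.6 gives 71.0 − 9.8×11.6 = -42.68 → no gain ✓.
3 of the 6 constraints hold; not an equilibrium.

3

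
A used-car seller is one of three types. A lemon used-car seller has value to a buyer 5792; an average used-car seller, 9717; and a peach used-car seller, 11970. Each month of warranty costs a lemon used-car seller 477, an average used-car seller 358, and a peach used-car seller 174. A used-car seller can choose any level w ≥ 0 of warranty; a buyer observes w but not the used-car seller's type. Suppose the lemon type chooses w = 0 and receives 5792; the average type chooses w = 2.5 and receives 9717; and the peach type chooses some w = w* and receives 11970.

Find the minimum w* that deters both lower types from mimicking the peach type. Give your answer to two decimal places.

Lemon type (on-path payoff 5792) won't mimic when 5792 ≥ 11970 − 477·w*, i.e. w* ≥ 12.95.
Average type (on-path payoff 9717 − 358×2.5 = 8822) won't mimic when 8822 ≥ 11970 − 358·w*, i.e. w* ≥ 8.79.
Both must hold, so w* = max(12.95, 8.79) = 12.95. The lemon type's constraint binds.

12.95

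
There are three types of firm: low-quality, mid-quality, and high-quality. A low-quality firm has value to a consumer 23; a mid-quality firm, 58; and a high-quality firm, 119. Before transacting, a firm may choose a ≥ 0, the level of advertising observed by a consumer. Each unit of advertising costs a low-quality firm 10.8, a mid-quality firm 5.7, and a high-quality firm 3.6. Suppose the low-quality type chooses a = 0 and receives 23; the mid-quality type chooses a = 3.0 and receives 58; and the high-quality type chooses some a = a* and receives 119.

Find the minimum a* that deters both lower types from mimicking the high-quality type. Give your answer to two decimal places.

Low-quality type (on-path payoff 23) won't mimic when 23 ≥ 119 − 10.8·a*, i.e. a* ≥ 8.89.
Mid-quality type (on-path payoff 58 − 5.7×3.0 = 40.9) won't mimic when 40.9 ≥ 119 − 5.7·a*, i.e. a* ≥ 13.70.
Both must hold, so a* = max(8.89, 13.70) = 13.70. The mid-quality type's constraint binds.

13.70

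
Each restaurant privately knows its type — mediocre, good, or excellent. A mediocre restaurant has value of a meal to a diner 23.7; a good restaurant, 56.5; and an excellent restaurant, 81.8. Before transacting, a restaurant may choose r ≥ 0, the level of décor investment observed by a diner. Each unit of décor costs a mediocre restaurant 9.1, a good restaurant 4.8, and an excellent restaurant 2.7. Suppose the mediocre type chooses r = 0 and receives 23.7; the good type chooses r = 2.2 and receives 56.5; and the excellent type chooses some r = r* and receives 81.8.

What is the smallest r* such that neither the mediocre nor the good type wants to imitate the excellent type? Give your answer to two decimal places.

7.47

Good type (on-path payoff 56.5 − 4.8×2.2 = 45.94) won't mimic when 45.94 ≥ 81.8 − 4.8·r*, i.e. r* ≥ 7.47.
Mediocre type (on-path payoff 23.7) won't mimic when 23.7 ≥ 81.8 − 9.1·r*, i.e. r* ≥ 6.38.
Both must hold, so r* = max(6.38, 7.47) = 7.47. The good type's constraint binds.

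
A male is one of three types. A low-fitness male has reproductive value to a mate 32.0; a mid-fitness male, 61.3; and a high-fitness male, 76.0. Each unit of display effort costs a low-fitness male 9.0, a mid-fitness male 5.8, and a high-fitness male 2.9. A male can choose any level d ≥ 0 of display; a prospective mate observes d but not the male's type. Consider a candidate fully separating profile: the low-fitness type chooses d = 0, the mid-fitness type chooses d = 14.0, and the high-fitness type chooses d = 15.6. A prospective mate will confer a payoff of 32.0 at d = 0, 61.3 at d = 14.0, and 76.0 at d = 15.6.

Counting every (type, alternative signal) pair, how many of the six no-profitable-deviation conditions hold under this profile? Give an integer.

3

Mid-fitness (own payoff 61.3 − 5.8×14.0 = -19.9): to d=0 gives 32.0 → profitable ✗; to d=15.6 gives 76.0 − 5.8×15.6 = -14.48 → profitable ✗.
Low-fitness (own payoff 32.0): to d=14.0 gives 61.3 − 9.0×14.0 = -64.7 → no gain ✓; to d=15.6 gives 76.0 − 9.0×15.6 = -64.4 → no gain ✓.
High-fitness (own payoff 76.0 − 2.9×15.6 = 30.76): to d=0 gives 32.0 → profitable ✗; to d=14.0 gives 61.3 − 2.9×14.0 = 20.7 → no gain ✓.
3 of the 6 constraints hold; not an equilibrium.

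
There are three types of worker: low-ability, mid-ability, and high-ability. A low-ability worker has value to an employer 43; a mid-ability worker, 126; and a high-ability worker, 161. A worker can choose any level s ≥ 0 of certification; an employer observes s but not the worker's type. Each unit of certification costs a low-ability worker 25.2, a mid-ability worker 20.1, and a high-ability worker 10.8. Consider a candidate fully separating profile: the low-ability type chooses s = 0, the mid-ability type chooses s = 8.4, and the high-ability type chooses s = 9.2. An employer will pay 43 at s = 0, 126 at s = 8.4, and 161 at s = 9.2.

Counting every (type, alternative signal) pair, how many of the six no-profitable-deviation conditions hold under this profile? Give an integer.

Mid-ability (own payoff 126 − 20.1×8.4 = -42.84): to s=0 gives 43 → profitable ✗; to s=9.2 gives 161 − 20.1×9.2 = -23.92 → profitable ✗.
Low-ability (own payoff 43): to s=8.4 gives 126 − 25.2×8.4 = -85.68 → no gain ✓; to s=9.2 gives 161 − 25.2×9.2 = -70.84 → no gain ✓.
High-ability (own payoff 161 − 10.8×9.2 = 61.64): to s=0 gives 43 → no gain ✓; to s=8.4 gives 126 − 10.8×8.4 = 35.28 → no gain ✓.
4 of the 6 constraints hold; not an equilibrium.

4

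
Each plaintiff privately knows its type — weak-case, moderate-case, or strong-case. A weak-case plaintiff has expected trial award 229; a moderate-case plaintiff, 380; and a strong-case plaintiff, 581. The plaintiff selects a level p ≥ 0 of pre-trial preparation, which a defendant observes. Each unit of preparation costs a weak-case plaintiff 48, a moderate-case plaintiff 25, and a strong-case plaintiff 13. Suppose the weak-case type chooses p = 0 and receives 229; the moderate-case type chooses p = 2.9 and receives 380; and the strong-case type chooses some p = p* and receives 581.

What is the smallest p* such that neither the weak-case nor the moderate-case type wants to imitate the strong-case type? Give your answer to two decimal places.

Moderate-case type (on-path payoff 380 − 25×2.9 = 307.5) won't mimic when 307.5 ≥ 581 − 25·p*, i.e. p* ≥ 10.94.
Weak-case type (on-path payoff 229) won't mimic when 229 ≥ 581 − 48·p*, i.e. p* ≥ 7.33.
Both must hold, so p* = max(7.33, 10.94) = 10.94. The moderate-case type's constraint binds.

10.94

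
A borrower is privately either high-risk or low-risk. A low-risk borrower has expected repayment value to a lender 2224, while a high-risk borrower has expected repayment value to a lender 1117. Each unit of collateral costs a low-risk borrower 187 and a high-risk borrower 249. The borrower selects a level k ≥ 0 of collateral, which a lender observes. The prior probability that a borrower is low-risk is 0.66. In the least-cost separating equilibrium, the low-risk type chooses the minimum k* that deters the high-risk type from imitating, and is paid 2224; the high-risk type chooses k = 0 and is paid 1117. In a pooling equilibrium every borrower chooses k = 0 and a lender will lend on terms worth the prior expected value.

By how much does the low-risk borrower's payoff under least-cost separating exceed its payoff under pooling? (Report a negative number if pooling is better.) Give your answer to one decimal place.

-455.0

Least-cost separating signal: k* solves 1117 = 2224 − 249·k*, so k* = (2224 − 1117)/249 ≈ 4.4458.
Low-risk type's separating payoff: 2224 − 187 × k* = 2224 − 187 × (2224 − 1117)/249 = 2224 − 207009/249 ≈ 1392.639.
Pooling payoff: 0.66 × 2224 + 0.34 × 1117 = 1847.62.
Difference: 1392.639 − 1847.62 = -454.981, i.e. -455.0 to one decimal place.
The low-risk type would prefer the pooling outcome.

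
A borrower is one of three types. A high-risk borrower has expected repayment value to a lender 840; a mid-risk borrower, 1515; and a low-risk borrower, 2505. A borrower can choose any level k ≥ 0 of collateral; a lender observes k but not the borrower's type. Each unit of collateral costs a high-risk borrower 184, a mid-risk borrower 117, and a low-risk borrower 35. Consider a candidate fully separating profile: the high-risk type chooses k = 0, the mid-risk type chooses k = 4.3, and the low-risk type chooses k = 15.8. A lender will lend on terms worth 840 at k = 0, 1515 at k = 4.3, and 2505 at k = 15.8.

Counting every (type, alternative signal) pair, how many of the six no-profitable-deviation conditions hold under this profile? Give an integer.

High-risk (own payoff 840): to k=4.3 gives 1515 − 184×4.3 = 723.8 → no gain ✓; to k=15.8 gives 2505 − 184×15.8 = -402.2 → no gain ✓.
Mid-risk (own payoff 1515 − 117×4.3 = 1011.9): to k=0 gives 840 → no gain ✓; to k=15.8 gives 2505 − 117×15.8 = 656.4 → no gain ✓.
Low-risk (own payoff 2505 − 35×15.8 = 1952): to k=0 gives 840 → no gain ✓; to k=4.3 gives 1515 − 35×4.3 = 1364.5 → no gain ✓.
6 of the 6 constraints hold; this profile is a separating equilibrium.

6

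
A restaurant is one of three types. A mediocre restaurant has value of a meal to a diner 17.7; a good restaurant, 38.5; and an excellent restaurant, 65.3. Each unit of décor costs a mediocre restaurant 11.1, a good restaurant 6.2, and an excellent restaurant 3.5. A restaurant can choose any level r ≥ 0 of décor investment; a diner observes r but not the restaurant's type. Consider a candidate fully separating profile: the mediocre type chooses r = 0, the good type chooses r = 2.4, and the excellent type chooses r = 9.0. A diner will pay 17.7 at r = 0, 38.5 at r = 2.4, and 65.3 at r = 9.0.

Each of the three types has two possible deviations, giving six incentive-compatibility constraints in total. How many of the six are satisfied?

6

Mediocre (own payoff 17.7): to r=2.4 gives 38.5 − 11.1×2.4 = 11.86 → no gain ✓; to r=9.0 gives 65.3 − 11.1×9.0 = -34.6 → no gain ✓.
Excellent (own payoff 65.3 − 3.5×9.0 = 33.8): to r=0 gives 17.7 → no gain ✓; to r=2.4 gives 38.5 − 3.5×2.4 = 30.1 → no gain ✓.
Good (own payoff 38.5 − 6.2×2.4 = 23.62): to r=0 gives 17.7 → no gain ✓; to r=9.0 gives 65.3 − 6.2×9.0 = 9.5 → no gain ✓.
6 of the 6 constraints hold; this profile is a separating equilibrium.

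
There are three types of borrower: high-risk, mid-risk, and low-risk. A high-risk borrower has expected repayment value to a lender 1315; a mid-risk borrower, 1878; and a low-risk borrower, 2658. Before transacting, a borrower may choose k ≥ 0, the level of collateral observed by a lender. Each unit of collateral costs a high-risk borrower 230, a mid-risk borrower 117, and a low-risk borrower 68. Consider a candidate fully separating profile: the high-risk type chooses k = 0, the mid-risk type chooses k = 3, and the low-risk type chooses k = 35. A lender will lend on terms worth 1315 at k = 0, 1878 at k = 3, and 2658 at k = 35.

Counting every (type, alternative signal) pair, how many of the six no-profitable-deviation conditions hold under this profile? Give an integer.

High-risk (own payoff 1315): to k=3 gives 1878 − 230×3 = 1188 → no gain ✓; to k=35 gives 2658 − 230×35 = -5392 → no gain ✓.
Low-risk (own payoff 2658 − 68×35 = 278): to k=0 gives 1315 → profitable ✗; to k=3 gives 1878 − 68×3 = 1674 → profitable ✗.
Mid-risk (own payoff 1878 − 117×3 = 1527): to k=0 gives 1315 → no gain ✓; to k=35 gives 2658 − 117×35 = -1437 → no gain ✓.
4 of the 6 constraints hold; not an equilibrium.

4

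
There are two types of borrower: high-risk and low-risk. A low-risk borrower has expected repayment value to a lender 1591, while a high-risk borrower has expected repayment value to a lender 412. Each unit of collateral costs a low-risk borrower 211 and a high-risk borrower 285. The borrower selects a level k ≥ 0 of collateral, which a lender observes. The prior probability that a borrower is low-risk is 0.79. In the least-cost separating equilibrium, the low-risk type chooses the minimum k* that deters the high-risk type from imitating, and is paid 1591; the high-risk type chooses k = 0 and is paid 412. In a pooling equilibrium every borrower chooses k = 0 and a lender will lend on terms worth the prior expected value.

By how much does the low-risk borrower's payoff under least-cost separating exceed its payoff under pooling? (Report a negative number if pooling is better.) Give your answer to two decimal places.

Least-cost separating signal: k* solves 412 = 1591 − 285·k*, so k* = (1591 − 412)/285 ≈ 4.1368.
Low-risk type's separating payoff: 1591 − 211 × k* = 1591 − 211 × (1591 − 412)/285 = 1591 − 248769/285 ≈ 718.1263.
Pooling payoff: 0.79 × 1591 + 0.21 × 412 = 1343.41.
Difference: 718.1263 − 1343.41 = -625.2837, i.e. -625.28 to two decimal places.
The low-risk type would prefer the pooling outcome.

-625.28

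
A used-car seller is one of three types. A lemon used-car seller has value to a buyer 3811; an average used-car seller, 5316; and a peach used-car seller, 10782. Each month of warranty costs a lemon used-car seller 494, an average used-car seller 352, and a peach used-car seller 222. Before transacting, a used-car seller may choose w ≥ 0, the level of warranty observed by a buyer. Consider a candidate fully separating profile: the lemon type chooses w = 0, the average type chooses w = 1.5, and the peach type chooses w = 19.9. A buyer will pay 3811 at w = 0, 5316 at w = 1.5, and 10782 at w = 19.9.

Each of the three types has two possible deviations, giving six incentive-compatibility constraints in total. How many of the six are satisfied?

5

Peach (own payoff 10782 − 222×19.9 = 6364.2): to w=0 gives 3811 → no gain ✓; to w=1.5 gives 5316 − 222×1.5 = 4983 → no gain ✓.
Lemon (own payoff 3811): to w=1.5 gives 5316 − 494×1.5 = 4575 → profitable ✗; to w=19.9 gives 10782 − 494×19.9 = 951.4 → no gain ✓.
Average (own payoff 5316 − 352×1.5 = 4788): to w=0 gives 3811 → no gain ✓; to w=19.9 gives 10782 − 352×19.9 = 3777.2 → no gain ✓.
5 of the 6 constraints hold; not an equilibrium.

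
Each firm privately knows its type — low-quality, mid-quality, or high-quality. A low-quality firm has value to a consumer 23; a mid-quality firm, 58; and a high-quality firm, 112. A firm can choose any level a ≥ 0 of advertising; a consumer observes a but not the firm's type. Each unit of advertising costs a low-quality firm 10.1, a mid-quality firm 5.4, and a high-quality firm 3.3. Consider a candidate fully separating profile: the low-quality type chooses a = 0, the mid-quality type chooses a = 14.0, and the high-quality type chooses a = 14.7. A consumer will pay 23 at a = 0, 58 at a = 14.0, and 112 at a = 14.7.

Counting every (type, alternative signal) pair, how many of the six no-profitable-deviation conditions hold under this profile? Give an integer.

4

High-quality (own payoff 112 − 3.3×14.7 = 63.49): to a=0 gives 23 → no gain ✓; to a=14.0 gives 58 − 3.3×14.0 = 11.8 → no gain ✓.
Mid-quality (own payoff 58 − 5.4×14.0 = -17.6): to a=0 gives 23 → profitable ✗; to a=14.7 gives 112 − 5.4×14.7 = 32.62 → profitable ✗.
Low-quality (own payoff 23): to a=14.0 gives 58 − 10.1×14.0 = -83.4 → no gain ✓; to a=14.7 gives 112 − 10.1×14.7 = -36.47 → no gain ✓.
4 of the 6 constraints hold; not an equilibrium.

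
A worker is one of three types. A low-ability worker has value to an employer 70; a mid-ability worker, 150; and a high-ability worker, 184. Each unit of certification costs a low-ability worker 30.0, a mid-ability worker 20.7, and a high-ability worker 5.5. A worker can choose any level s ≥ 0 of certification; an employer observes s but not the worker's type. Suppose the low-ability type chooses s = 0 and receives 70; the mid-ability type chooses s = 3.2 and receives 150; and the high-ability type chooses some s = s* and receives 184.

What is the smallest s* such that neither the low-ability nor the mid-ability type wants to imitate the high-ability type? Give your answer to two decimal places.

4.84

Mid-ability type (on-path payoff 150 − 20.7×3.2 = 83.76) won't mimic when 83.76 ≥ 184 − 20.7·s*, i.e. s* ≥ 4.84.
Low-ability type (on-path payoff 70) won't mimic when 70 ≥ 184 − 30.0·s*, i.e. s* ≥ 3.80.
Both must hold, so s* = max(3.80, 4.84) = 4.84. The mid-ability type's constraint binds.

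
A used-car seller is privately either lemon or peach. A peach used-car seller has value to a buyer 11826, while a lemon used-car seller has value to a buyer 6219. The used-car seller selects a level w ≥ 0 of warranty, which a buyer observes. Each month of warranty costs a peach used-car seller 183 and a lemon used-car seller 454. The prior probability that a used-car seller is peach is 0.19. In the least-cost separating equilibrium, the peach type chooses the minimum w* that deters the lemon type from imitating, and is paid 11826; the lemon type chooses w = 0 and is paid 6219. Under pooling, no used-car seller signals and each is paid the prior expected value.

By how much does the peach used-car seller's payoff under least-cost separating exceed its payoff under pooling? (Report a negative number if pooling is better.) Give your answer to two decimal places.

Least-cost separating signal: w* solves 6219 = 11826 − 454·w*, so w* = (11826 − 6219)/454 ≈ 12.3502.
Peach type's separating payoff: 11826 − 183 × w* = 11826 − 183 × (11826 − 6219)/454 = 11826 − 1026081/454 ≈ 9565.9097.
Pooling payoff: 0.19 × 11826 + 0.81 × 6219 = 7284.33.
Difference: 9565.9097 − 7284.33 = 2281.5797, i.e. 2281.58 to two decimal places.
The peach type prefers to separate.

2281.58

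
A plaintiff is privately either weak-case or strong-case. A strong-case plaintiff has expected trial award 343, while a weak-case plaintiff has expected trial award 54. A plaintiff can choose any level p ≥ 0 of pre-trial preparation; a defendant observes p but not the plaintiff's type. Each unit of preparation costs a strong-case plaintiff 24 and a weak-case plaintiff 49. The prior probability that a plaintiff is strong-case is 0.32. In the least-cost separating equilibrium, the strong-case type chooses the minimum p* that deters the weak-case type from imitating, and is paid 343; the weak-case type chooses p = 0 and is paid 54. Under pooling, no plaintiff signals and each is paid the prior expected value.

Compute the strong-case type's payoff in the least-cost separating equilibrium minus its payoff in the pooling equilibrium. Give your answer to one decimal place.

Least-cost separating signal: p* solves 54 = 343 − 49·p*, so p* = (343 − 54)/49 ≈ 5.8980.
Strong-case type's separating payoff: 343 − 24 × p* = 343 − 24 × (343 − 54)/49 = 343 − 6936/49 ≈ 201.449.
Pooling payoff: 0.32 × 343 + 0.68 × 54 = 146.48.
Difference: 201.449 − 146.48 = 54.969, i.e. 55.0 to one decimal place.
The strong-case type prefers to separate.

55.0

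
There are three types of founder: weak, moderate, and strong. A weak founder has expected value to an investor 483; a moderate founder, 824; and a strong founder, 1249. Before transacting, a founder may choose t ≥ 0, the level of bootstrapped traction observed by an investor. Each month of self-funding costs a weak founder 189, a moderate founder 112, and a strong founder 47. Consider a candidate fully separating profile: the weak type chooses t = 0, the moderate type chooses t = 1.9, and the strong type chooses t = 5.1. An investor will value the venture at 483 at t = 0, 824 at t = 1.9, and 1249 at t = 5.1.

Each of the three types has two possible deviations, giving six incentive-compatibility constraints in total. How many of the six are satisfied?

5

Moderate (own payoff 824 − 112×1.9 = 611.2): to t=0 gives 483 → no gain ✓; to t=5.1 gives 1249 − 112×5.1 = 677.8 → profitable ✗.
Weak (own payoff 483): to t=1.9 gives 824 − 189×1.9 = 464.9 → no gain ✓; to t=5.1 gives 1249 − 189×5.1 = 285.1 → no gain ✓.
Strong (own payoff 1249 − 47×5.1 = 1009.3): to t=0 gives 483 → no gain ✓; to t=1.9 gives 824 − 47×1.9 = 734.7 → no gain ✓.
5 of the 6 constraints hold; not an equilibrium.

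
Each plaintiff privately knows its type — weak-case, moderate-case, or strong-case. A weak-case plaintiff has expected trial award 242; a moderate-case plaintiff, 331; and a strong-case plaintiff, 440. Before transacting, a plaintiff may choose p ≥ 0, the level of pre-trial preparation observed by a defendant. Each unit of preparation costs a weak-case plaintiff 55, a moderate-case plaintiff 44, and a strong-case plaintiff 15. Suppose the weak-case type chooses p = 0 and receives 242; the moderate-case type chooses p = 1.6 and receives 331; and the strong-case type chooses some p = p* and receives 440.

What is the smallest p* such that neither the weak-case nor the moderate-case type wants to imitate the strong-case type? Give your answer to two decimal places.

Weak-case type (on-path payoff 242) won't mimic when 242 ≥ 440 − 55·p*, i.e. p* ≥ 3.60.
Moderate-case type (on-path payoff 331 − 44×1.6 = 260.6) won't mimic when 260.6 ≥ 440 − 44·p*, i.e. p* ≥ 4.08.
Both must hold, so p* = max(3.60, 4.08) = 4.08. The moderate-case type's constraint binds.

4.08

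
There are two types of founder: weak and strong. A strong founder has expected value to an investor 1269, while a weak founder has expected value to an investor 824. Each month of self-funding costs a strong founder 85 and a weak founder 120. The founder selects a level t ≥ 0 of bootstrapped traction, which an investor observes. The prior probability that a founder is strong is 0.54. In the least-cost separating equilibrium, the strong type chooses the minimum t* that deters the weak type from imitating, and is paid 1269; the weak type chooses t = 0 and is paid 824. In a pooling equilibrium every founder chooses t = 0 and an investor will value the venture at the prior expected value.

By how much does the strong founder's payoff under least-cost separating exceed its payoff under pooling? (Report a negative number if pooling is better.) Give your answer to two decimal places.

Least-cost separating signal: t* solves 824 = 1269 − 120·t*, so t* = (1269 − 824)/120 ≈ 3.7083.
Strong type's separating payoff: 1269 − 85 × t* = 1269 − 85 × (1269 − 824)/120 = 1269 − 37825/120 ≈ 953.7917.
Pooling payoff: 0.54 × 1269 + 0.46 × 824 = 1064.3.
Difference: 953.7917 − 1064.3 = -110.5083, i.e. -110.51 to two decimal places.
The strong type would prefer the pooling outcome.

-110.51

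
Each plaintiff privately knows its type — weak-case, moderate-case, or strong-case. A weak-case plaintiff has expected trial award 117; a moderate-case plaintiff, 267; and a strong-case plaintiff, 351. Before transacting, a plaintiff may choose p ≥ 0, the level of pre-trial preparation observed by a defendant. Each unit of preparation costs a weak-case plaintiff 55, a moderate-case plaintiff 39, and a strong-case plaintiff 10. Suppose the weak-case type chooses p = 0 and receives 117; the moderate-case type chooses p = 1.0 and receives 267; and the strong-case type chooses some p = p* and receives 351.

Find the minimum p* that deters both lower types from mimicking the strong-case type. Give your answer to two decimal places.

Weak-case type (on-path payoff 117) won't mimic when 117 ≥ 351 − 55·p*, i.e. p* ≥ 4.25.
Moderate-case type (on-path payoff 267 − 39×1.0 = 228) won't mimic when 228 ≥ 351 − 39·p*, i.e. p* ≥ 3.15.
Both must hold, so p* = max(4.25, 3.15) = 4.25. The weak-case type's constraint binds.

4.25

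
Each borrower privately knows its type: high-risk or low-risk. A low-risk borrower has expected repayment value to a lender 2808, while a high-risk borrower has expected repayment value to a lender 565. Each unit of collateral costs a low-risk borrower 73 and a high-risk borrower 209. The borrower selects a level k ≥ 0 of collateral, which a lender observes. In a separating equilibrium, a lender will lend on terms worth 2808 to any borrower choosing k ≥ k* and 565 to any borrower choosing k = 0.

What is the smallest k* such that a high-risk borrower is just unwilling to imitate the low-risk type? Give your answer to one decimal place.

10.7

A high-risk borrower choosing k = 0 receives 565.
Imitating at k* instead would pay 2808 at cost 209·k*, netting 2808 − 209·k*.
Indifference: 565 = 2808 − 209·k*, so k* = (2808 − 565) / 209 ≈ 10.7.
At k* the high-risk type's incentive constraint just binds; the low-risk type strictly prefers k* since its per-unit cost is lower.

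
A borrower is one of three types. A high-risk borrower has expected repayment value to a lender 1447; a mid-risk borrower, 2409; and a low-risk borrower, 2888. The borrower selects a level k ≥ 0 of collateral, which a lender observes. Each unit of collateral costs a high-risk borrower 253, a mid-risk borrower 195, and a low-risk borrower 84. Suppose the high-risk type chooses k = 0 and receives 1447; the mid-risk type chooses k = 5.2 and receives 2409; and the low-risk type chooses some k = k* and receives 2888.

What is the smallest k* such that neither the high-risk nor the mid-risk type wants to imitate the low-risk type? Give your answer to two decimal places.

7.66

High-risk type (on-path payoff 1447) won't mimic when 1447 ≥ 2888 − 253·k*, i.e. k* ≥ 5.70.
Mid-risk type (on-path payoff 2409 − 195×5.2 = 1395) won't mimic when 1395 ≥ 2888 − 195·k*, i.e. k* ≥ 7.66.
Both must hold, so k* = max(5.70, 7.66) = 7.66. The mid-risk type's constraint binds.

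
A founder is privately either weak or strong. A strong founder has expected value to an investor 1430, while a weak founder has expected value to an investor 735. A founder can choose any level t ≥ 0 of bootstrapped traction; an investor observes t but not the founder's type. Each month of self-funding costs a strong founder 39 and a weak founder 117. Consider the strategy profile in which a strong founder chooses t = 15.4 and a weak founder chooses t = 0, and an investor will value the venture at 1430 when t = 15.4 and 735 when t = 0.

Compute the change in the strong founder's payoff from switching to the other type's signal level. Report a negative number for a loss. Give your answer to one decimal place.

-94.4

Playing t = 15.4 the strong founder receives 1430 − 39 × 15.4 = 829.4.
Deviating to t = 0 yields 735 instead.
Gain from deviating: 735 − 829.4 = -94.4.
The gain is negative, so the strong type's incentive-compatibility constraint is satisfied.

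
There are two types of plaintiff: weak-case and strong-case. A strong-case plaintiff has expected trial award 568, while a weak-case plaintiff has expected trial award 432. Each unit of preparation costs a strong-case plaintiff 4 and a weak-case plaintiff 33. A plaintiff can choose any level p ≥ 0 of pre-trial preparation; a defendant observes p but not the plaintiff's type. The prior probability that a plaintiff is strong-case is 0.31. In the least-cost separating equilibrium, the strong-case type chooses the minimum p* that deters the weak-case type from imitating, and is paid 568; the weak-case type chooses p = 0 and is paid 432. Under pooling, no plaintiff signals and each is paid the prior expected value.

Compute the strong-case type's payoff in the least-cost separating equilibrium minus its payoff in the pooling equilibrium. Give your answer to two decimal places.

Least-cost separating signal: p* solves 432 = 568 − 33·p*, so p* = (568 − 432)/33 ≈ 4.1212.
Strong-case type's separating payoff: 568 − 4 × p* = 568 − 4 × (568 − 432)/33 = 568 − 544/33 ≈ 551.5152.
Pooling payoff: 0.31 × 568 + 0.69 × 432 = 474.16.
Difference: 551.5152 − 474.16 = 77.3552, i.e. 77.36 to two decimal places.
The strong-case type prefers to separate.

77.36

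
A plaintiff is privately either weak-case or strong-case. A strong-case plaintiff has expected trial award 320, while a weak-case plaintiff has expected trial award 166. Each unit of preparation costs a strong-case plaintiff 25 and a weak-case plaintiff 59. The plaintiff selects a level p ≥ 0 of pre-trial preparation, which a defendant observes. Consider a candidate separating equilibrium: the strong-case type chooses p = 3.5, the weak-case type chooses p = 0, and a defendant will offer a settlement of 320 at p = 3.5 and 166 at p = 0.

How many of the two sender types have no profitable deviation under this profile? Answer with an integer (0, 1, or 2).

2

Weak-case type: stay at 0 → 166; mimic → 320 − 59 × 3.5 = 113.5. IC holds (166 ≥ 113.5).
Strong-case type: signal → 320 − 25 × 3.5 = 232.5; deviate to 0 → 166. IC holds (232.5 ≥ 166).
2 of 2 constraints hold, so this is a separating equilibrium.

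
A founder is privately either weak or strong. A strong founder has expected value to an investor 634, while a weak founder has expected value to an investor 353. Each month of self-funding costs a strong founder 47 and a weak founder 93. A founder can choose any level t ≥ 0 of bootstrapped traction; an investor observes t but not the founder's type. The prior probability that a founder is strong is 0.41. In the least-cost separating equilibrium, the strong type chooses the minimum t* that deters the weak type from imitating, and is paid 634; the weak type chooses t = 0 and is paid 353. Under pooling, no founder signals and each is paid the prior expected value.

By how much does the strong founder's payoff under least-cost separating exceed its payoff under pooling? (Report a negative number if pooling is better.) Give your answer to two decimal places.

Least-cost separating signal: t* solves 353 = 634 − 93·t*, so t* = (634 − 353)/93 ≈ 3.0215.
Strong type's separating payoff: 634 − 47 × t* = 634 − 47 × (634 − 353)/93 = 634 − 13207/93 ≈ 491.9892.
Pooling payoff: 0.41 × 634 + 0.59 × 353 = 468.21.
Difference: 491.9892 − 468.21 = 23.7792, i.e. 23.78 to two decimal places.
The strong type prefers to separate.

23.78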